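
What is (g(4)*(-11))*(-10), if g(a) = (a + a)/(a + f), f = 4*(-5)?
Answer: -55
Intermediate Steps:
f = -20
g(a) = 2*a/(-20 + a) (g(a) = (a + a)/(a - 20) = (2*a)/(-20 + a) = 2*a/(-20 + a))
(g(4)*(-11))*(-10) = ((2*4/(-20 + 4))*(-11))*(-10) = ((2*4/(-16))*(-11))*(-10) = ((2*4*(-1/16))*(-11))*(-10) = -½*(-11)*(-10) = (11/2)*(-10) = -55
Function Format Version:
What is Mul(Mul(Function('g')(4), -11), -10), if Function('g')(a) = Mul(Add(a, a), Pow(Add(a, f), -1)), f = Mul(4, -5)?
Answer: -55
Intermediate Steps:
f = -20
Function('g')(a) = Mul(2, a, Pow(Add(-20, a), -1)) (Function('g')(a) = Mul(Add(a, a), Pow(Add(a, -20), -1)) = Mul(Mul(2, a), Pow(Add(-20, a), -1)) = Mul(2, a, Pow(Add(-20, a), -1)))
Mul(Mul(Function('g')(4), -11), -10) = Mul(Mul(Mul(2, 4, Pow(Add(-20, 4), -1)), -11), -10) = Mul(Mul(Mul(2, 4, Pow(-16, -1)), -11), -10) = Mul(Mul(Mul(2, 4, Rational(-1, 16)), -11), -10) = Mul(Mul(Rational(-1, 2), -11), -10) = Mul(Rational(11, 2), -10) = -55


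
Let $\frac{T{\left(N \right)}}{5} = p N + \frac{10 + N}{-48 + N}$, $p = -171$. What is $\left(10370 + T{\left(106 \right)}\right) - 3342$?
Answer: $-83592$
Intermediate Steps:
$T{\left(N \right)} = - 855 N + \frac{5 \left(10 + N\right)}{-48 + N}$ ($T{\left(N \right)} = 5 \left(- 171 N + \frac{10 + N}{-48 + N}\right) = - 855 N + \frac{5 \left(10 + N\right)}{-48 + N}$)
$\left(10370 + T{\left(106 \right)}\right) - 3342 = \left(10370 + \frac{5 \left(10 - 171 \cdot 106^{2} + 8209 \cdot 106\right)}{-48 + 106}\right) - 3342 = \left(10370 + \frac{5 \left(10 - 1921356 + 870154\right)}{58}\right) - 3342 = \left(10370 + 5 \cdot \frac{1}{58} \left(10 - 1921356 + 870154\right)\right) - 3342 = \left(10370 + 5 \cdot \frac{1}{58} \left(-1051192\right)\right) - 3342 = \left(10370 - 90620\right) - 3342 = -80250 - 3342 = -83592$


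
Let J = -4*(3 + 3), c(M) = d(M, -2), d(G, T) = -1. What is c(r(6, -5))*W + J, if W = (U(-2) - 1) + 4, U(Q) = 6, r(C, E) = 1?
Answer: -33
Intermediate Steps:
c(M) = -1
W = 9 (W = (6 - 1) + 4 = 5 + 4 = 9)
J = -24 (J = -4*6 = -24)
c(r(6, -5))*W + J = -1*9 - 24 = -9 - 24 = -33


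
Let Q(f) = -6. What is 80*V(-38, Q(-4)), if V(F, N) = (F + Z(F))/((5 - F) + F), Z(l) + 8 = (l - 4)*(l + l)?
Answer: 50336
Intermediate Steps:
Z(l) = -8 + 2*l*(-4 + l) (Z(l) = -8 + (l - 4)*(l + l) = -8 + (-4 + l)*(2*l) = -8 + 2*l*(-4 + l))
V(F, N) = -8/5 - 7*F/5 + 2*F**2/5 (V(F, N) = (F + (-8 - 8*F + 2*F**2))/((5 - F) + F) = (-8 - 7*F + 2*F**2)/5 = (-8 - 7*F + 2*F**2)*(1/5) = -8/5 - 7*F/5 + 2*F**2/5)
80*V(-38, Q(-4)) = 80*(-8/5 - 7/5*(-38) + (2/5)*(-38)**2) = 80*(-8/5 + 266/5 + (2/5)*1444) = 80*(-8/5 + 266/5 + 2888/5) = 80*(3146/5) = 50336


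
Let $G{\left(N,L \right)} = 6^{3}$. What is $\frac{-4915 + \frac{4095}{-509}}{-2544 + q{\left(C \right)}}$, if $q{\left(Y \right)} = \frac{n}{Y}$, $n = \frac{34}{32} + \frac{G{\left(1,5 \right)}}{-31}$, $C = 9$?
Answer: $\frac{2237205024}{1156381321} \approx 1.9347$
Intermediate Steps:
$G{\left(N,L \right)} = 216$
$n = - \frac{2929}{496}$ ($n = \frac{34}{32} + \frac{216}{-31} = 34 \cdot \frac{1}{32} + 216 \left(- \frac{1}{31}\right) = \frac{17}{16} - \frac{216}{31} = - \frac{2929}{496} \approx -5.9052$)
$q{\left(Y \right)} = - \frac{2929}{496 Y}$
$\frac{-4915 + \frac{4095}{-509}}{-2544 + q{\left(C \right)}} = \frac{-4915 + \frac{4095}{-509}}{-2544 - \frac{2929}{496 \cdot 9}} = \frac{-4915 + 4095 \left(- \frac{1}{509}\right)}{-2544 - \frac{2929}{4464}} = \frac{-4915 - \frac{4095}{509}}{-2544 - \frac{2929}{4464}} = - \frac{2505830}{509 \left(- \frac{11359345}{4464}\right)} = \left(- \frac{2505830}{509}\right) \left(- \frac{4464}{11359345}\right) = \frac{2237205024}{1156381321}$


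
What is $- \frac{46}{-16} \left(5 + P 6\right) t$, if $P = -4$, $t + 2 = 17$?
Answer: $- \frac{6555}{8} \approx -819.38$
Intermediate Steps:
$t = 15$ ($t = -2 + 17 = 15$)
$- \frac{46}{-16} \left(5 + P 6\right) t = - \frac{46}{-16} \left(5 - 24\right) 15 = \left(-46\right) \left(- \frac{1}{16}\right) \left(5 - 24\right) 15 = \frac{23}{8} \left(-19\right) 15 = \left(- \frac{437}{8}\right) 15 = - \frac{6555}{8}$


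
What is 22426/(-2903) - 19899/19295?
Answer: -490476467/56013385 ≈ -8.7564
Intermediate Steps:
22426/(-2903) - 19899/19295 = 22426*(-1/2903) - 19899*1/19295 = -22426/2903 - 19899/19295 = -490476467/56013385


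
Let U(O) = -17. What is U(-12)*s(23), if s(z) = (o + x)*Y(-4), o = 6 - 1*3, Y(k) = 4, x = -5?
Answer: 136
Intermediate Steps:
o = 3 (o = 6 - 3 = 3)
s(z) = -8 (s(z) = (3 - 5)*4 = -2*4 = -8)
U(-12)*s(23) = -17*(-8) = 136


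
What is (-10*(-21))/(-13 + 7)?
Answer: -35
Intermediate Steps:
(-10*(-21))/(-13 + 7) = 210/(-6) = 210*(-1/6) = -35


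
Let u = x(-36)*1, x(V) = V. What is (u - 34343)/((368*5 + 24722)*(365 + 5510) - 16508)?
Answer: -34379/156035242 ≈ -0.00022033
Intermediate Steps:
u = -36 (u = -36*1 = -36)
(u - 34343)/((368*5 + 24722)*(365 + 5510) - 16508) = (-36 - 34343)/((368*5 + 24722)*(365 + 5510) - 16508) = -34379/((1840 + 24722)*5875 - 16508) = -34379/(26562*5875 - 16508) = -34379/(156051750 - 16508) = -34379/156035242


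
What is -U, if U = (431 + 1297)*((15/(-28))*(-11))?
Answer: -71280/7 ≈ -10183.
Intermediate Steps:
U = 71280/7 (U = 1728*((15*(-1/28))*(-11)) = 1728*(-15/28*(-11)) = 1728*(165/28) = 71280/7 ≈ 10183.)
-U = -1*71280/7 = -71280/7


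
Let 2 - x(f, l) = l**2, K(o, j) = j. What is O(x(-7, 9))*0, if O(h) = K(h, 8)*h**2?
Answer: 0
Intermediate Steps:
x(f, l) = 2 - l**2
O(h) = 8*h**2
O(x(-7, 9))*0 = (8*(2 - 1*9**2)**2)*0 = (8*(2 - 1*81)**2)*0 = (8*(2 - 81)**2)*0 = (8*(-79)**2)*0 = (8*6241)*0 = 49928*0 = 0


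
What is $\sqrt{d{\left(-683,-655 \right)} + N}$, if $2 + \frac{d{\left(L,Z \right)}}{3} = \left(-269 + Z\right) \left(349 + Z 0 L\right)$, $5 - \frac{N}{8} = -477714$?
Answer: $\sqrt{2854318} \approx 1689.5$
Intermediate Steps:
$N = 3821752$ ($N = 40 - -3821712 = 40 + 3821712 = 3821752$)
$d{\left(L,Z \right)} = -281649 + 1047 Z$ ($d{\left(L,Z \right)} = -6 + 3 \left(-269 + Z\right) \left(349 + Z 0 L\right) = -6 + 3 \left(-269 + Z\right) \left(349 + 0 L\right) = -6 + 3 \left(-269 + Z\right) \left(349 + 0\right) = -6 + 3 \left(-269 + Z\right) 349 = -6 + 3 \left(-93881 + 349 Z\right) = -6 + \left(-281643 + 1047 Z\right) = -281649 + 1047 Z$)
$\sqrt{d{\left(-683,-655 \right)} + N} = \sqrt{\left(-281649 + 1047 \left(-655\right)\right) + 3821752} = \sqrt{\left(-281649 - 685785\right) + 3821752} = \sqrt{-967434 + 3821752} = \sqrt{2854318}$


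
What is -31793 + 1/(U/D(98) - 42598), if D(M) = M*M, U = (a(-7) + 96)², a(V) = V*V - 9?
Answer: -3251571023383/102273174 ≈ -31793.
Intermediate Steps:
a(V) = -9 + V² (a(V) = V² - 9 = -9 + V²)
U = 18496 (U = ((-9 + (-7)²) + 96)² = ((-9 + 49) + 96)² = (40 + 96)² = 136² = 18496)
D(M) = M²
-31793 + 1/(U/D(98) - 42598) = -31793 + 1/(18496/(98²) - 42598) = -31793 + 1/(18496/9604 - 42598) = -31793 + 1/(18496*(1/9604) - 42598) = -31793 + 1/(4624/2401 - 42598) = -31793 + 1/(-102273174/2401) = -31793 - 2401/102273174 = -3251571023383/102273174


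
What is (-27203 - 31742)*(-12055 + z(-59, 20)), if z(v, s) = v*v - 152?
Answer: 514354070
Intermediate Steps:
z(v, s) = -152 + v² (z(v, s) = v² - 152 = -152 + v²)
(-27203 - 31742)*(-12055 + z(-59, 20)) = (-27203 - 31742)*(-12055 + (-152 + (-59)²)) = -58945*(-12055 + (-152 + 3481)) = -58945*(-12055 + 3329) = -58945*(-8726) = 514354070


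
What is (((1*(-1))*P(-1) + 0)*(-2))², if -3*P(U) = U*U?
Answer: 4/9 ≈ 0.44444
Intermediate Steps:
P(U) = -U²/3 (P(U) = -U*U/3 = -U²/3)
(((1*(-1))*P(-1) + 0)*(-2))² = (((1*(-1))*(-⅓*(-1)²) + 0)*(-2))² = ((-(-1)/3 + 0)*(-2))² = ((-1*(-⅓) + 0)*(-2))² = ((⅓ + 0)*(-2))² = ((⅓)*(-2))² = (-⅔)² = 4/9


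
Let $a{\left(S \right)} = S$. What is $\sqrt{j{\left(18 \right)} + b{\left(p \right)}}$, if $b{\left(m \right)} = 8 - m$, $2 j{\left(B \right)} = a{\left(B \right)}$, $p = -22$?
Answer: $\sqrt{39} \approx 6.245$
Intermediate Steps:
$j{\left(B \right)} = \frac{B}{2}$
$\sqrt{j{\left(18 \right)} + b{\left(p \right)}} = \sqrt{\frac{1}{2} \cdot 18 + \left(8 - -22\right)} = \sqrt{9 + \left(8 + 22\right)} = \sqrt{9 + 30} = \sqrt{39}$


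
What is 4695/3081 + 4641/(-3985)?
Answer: 1470218/4092595 ≈ 0.35924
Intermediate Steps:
4695/3081 + 4641/(-3985) = 4695*(1/3081) + 4641*(-1/3985) = 1565/1027 - 4641/3985 = 1470218/4092595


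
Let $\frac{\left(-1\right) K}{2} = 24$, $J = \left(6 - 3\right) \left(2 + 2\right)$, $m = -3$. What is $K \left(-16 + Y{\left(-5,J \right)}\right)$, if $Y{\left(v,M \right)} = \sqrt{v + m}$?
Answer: $768 - 96 i \sqrt{2} \approx 768.0 - 135.76 i$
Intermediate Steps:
$J = 12$ ($J = \left(6 - 3\right) 4 = 3 \cdot 4 = 12$)
$Y{\left(v,M \right)} = \sqrt{-3 + v}$ ($Y{\left(v,M \right)} = \sqrt{v - 3} = \sqrt{-3 + v}$)
$K = -48$ ($K = \left(-2\right) 24 = -48$)
$K \left(-16 + Y{\left(-5,J \right)}\right) = - 48 \left(-16 + \sqrt{-3 - 5}\right) = - 48 \left(-16 + \sqrt{-8}\right) = - 48 \left(-16 + 2 i \sqrt{2}\right) = 768 - 96 i \sqrt{2}$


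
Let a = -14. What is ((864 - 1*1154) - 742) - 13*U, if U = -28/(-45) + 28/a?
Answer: -45634/45 ≈ -1014.1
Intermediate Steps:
U = -62/45 (U = -28/(-45) + 28/(-14) = -28*(-1/45) + 28*(-1/14) = 28/45 - 2 = -62/45 ≈ -1.3778)
((864 - 1*1154) - 742) - 13*U = ((864 - 1*1154) - 742) - 13*(-62/45) = ((864 - 1154) - 742) + 806/45 = (-290 - 742) + 806/45 = -1032 + 806/45 = -45634/45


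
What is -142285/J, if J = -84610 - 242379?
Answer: 10945/25153 ≈ 0.43514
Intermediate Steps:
J = -326989
-142285/J = -142285/(-326989) = -142285*(-1/326989) = 10945/25153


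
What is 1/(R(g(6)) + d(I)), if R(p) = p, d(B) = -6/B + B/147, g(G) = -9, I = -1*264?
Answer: -2156/23227 ≈ -0.092823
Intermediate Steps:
I = -264
d(B) = -6/B + B/147 (d(B) = -6/B + B*(1/147) = -6/B + B/147)
1/(R(g(6)) + d(I)) = 1/(-9 + (-6/(-264) + (1/147)*(-264))) = 1/(-9 + (-6*(-1/264) - 88/49)) = 1/(-9 + (1/44 - 88/49)) = 1/(-9 - 3823/2156) = 1/(-23227/2156) = -2156/23227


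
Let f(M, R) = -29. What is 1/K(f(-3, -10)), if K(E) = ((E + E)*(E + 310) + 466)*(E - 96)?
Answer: 1/1979000 ≈ 5.0531e-7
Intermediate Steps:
K(E) = (-96 + E)*(466 + 2*E*(310 + E)) (K(E) = ((2*E)*(310 + E) + 466)*(-96 + E) = (2*E*(310 + E) + 466)*(-96 + E) = (466 + 2*E*(310 + E))*(-96 + E) = (-96 + E)*(466 + 2*E*(310 + E)))
1/K(f(-3, -10)) = 1/(-44736 - 59054*(-29) + 2*(-29)³ + 428*(-29)²) = 1/(-44736 + 1712566 + 2*(-24389) + 428*841) = 1/(-44736 + 1712566 - 48778 + 359948) = 1/1979000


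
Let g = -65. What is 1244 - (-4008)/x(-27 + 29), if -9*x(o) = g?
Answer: 116932/65 ≈ 1799.0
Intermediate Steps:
x(o) = 65/9 (x(o) = -⅑*(-65) = 65/9)
1244 - (-4008)/x(-27 + 29) = 1244 - (-4008)/65/9 = 1244 - (-4008)*9/65 = 1244 - 1*(-36072/65) = 1244 + 36072/65 = 116932/65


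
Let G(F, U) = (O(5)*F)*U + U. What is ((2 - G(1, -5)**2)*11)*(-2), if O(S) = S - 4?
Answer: 2156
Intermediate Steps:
O(S) = -4 + S
G(F, U) = U + F*U (G(F, U) = ((-4 + 5)*F)*U + U = (1*F)*U + U = F*U + U = U + F*U)
((2 - G(1, -5)**2)*11)*(-2) = ((2 - (-5*(1 + 1))**2)*11)*(-2) = ((2 - (-5*2)**2)*11)*(-2) = ((2 - 1*(-10)**2)*11)*(-2) = ((2 - 1*100)*11)*(-2) = ((2 - 100)*11)*(-2) = -98*11*(-2) = -1078*(-2) = 2156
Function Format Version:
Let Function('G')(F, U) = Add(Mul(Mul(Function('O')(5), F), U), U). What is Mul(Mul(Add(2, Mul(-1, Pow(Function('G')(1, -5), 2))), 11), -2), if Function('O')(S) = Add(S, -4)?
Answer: 2156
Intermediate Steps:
Function('O')(S) = Add(-4, S)
Function('G')(F, U) = Add(U, Mul(F, U)) (Function('G')(F, U) = Add(Mul(Mul(Add(-4, 5), F), U), U) = Add(Mul(Mul(1, F), U), U) = Add(Mul(F, U), U) = Add(U, Mul(F, U)))
Mul(Mul(Add(2, Mul(-1, Pow(Function('G')(1, -5), 2))), 11), -2) = Mul(Mul(Add(2, Mul(-1, Pow(Mul(-5, Add(1, 1)), 2))), 11), -2) = Mul(Mul(Add(2, Mul(-1, Pow(Mul(-5, 2), 2))), 11), -2) = Mul(Mul(Add(2, Mul(-1, Pow(-10, 2))), 11), -2) = Mul(Mul(Add(2, Mul(-1, 100)), 11), -2) = Mul(Mul(Add(2, -100), 11), -2) = Mul(Mul(-98, 11), -2) = Mul(-1078, -2) = 2156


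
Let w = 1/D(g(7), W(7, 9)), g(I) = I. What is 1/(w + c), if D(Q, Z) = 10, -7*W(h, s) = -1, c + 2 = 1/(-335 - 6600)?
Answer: -2774/5271 ≈ -0.52628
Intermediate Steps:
c = -13871/6935 (c = -2 + 1/(-335 - 6600) = -2 + 1/(-6935) = -2 - 1/6935 = -13871/6935 ≈ -2.0001)
W(h, s) = ⅐ (W(h, s) = -⅐*(-1) = ⅐)
w = ⅒ (w = 1/10 = ⅒ ≈ 0.10000)
1/(w + c) = 1/(⅒ - 13871/6935) = 1/(-5271/2774) = -2774/5271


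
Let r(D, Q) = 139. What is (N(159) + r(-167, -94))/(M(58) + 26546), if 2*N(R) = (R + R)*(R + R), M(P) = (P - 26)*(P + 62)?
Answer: 50701/30386 ≈ 1.6686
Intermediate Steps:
M(P) = (-26 + P)*(62 + P)
N(R) = 2*R**2 (N(R) = ((R + R)*(R + R))/2 = ((2*R)*(2*R))/2 = (4*R**2)/2 = 2*R**2)
(N(159) + r(-167, -94))/(M(58) + 26546) = (2*159**2 + 139)/((-1612 + 58**2 + 36*58) + 26546) = (2*25281 + 139)/((-1612 + 3364 + 2088) + 26546) = (50562 + 139)/(3840 + 26546) = 50701/30386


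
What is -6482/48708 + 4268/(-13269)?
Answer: -48982567/107717742 ≈ -0.45473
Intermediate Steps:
-6482/48708 + 4268/(-13269) = -6482*1/48708 + 4268*(-1/13269) = -3241/24354 - 4268/13269 = -48982567/107717742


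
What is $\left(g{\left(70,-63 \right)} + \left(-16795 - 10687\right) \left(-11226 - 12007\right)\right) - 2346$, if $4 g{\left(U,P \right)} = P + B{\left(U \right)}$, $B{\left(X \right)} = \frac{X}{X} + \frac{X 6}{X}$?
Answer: $638486946$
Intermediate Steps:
$B{\left(X \right)} = 7$ ($B{\left(X \right)} = 1 + \frac{6 X}{X} = 1 + 6 = 7$)
$g{\left(U,P \right)} = \frac{7}{4} + \frac{P}{4}$ ($g{\left(U,P \right)} = \frac{P + 7}{4} = \frac{7 + P}{4} = \frac{7}{4} + \frac{P}{4}$)
$\left(g{\left(70,-63 \right)} + \left(-16795 - 10687\right) \left(-11226 - 12007\right)\right) - 2346 = \left(\left(\frac{7}{4} + \frac{1}{4} \left(-63\right)\right) + \left(-16795 - 10687\right) \left(-11226 - 12007\right)\right) - 2346 = \left(\left(\frac{7}{4} - \frac{63}{4}\right) - -638489306\right) - 2346 = \left(-14 + 638489306\right) - 2346 = 638489292 - 2346 = 638486946$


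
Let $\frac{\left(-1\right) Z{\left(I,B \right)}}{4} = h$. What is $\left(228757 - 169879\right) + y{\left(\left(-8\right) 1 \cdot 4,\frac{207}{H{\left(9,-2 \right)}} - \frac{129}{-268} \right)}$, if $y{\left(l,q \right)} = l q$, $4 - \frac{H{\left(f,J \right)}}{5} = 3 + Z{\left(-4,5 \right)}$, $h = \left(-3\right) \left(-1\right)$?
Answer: $\frac{255902802}{4355} \approx 58761.0$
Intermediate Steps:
$h = 3$
$Z{\left(I,B \right)} = -12$ ($Z{\left(I,B \right)} = \left(-4\right) 3 = -12$)
$H{\left(f,J \right)} = 65$ ($H{\left(f,J \right)} = 20 - 5 \left(3 - 12\right) = 20 - -45 = 20 + 45 = 65$)
$\left(228757 - 169879\right) + y{\left(\left(-8\right) 1 \cdot 4,\frac{207}{H{\left(9,-2 \right)}} - \frac{129}{-268} \right)} = \left(228757 - 169879\right) + \left(-8\right) 1 \cdot 4 \left(\frac{207}{65} - \frac{129}{-268}\right) = 58878 + \left(-8\right) 4 \left(207 \cdot \frac{1}{65} - - \frac{129}{268}\right) = 58878 - 32 \left(\frac{207}{65} + \frac{129}{268}\right) = 58878 - \frac{510888}{4355} = \frac{255902802}{4355}$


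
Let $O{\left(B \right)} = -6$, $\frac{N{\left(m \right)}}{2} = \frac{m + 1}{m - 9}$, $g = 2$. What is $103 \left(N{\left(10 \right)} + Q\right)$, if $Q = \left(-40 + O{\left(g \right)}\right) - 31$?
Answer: $-5665$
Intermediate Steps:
$N{\left(m \right)} = \frac{2 \left(1 + m\right)}{-9 + m}$ ($N{\left(m \right)} = 2 \frac{m + 1}{m - 9} = 2 \frac{1 + m}{-9 + m} = \frac{2 \left(1 + m\right)}{-9 + m}$)
$Q = -77$ ($Q = \left(-40 - 6\right) - 31 = -46 - 31 = -77$)
$103 \left(N{\left(10 \right)} + Q\right) = 103 \left(\frac{2 \left(1 + 10\right)}{-9 + 10} - 77\right) = 103 \left(2 \cdot 1^{-1} \cdot 11 - 77\right) = 103 \left(2 \cdot 1 \cdot 11 - 77\right) = 103 \left(22 - 77\right) = 103 \left(-55\right) = -5665$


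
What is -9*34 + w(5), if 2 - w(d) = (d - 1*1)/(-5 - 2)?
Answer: -2124/7 ≈ -303.43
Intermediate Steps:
w(d) = 13/7 + d/7 (w(d) = 2 - (d - 1*1)/(-5 - 2) = 2 - (d - 1)/(-7) = 2 - (-1 + d)*(-1)/7 = 2 - (⅐ - d/7) = 2 + (-⅐ + d/7) = 13/7 + d/7)
-9*34 + w(5) = -9*34 + (13/7 + (⅐)*5) = -306 + (13/7 + 5/7) = -306 + 18/7 = -2124/7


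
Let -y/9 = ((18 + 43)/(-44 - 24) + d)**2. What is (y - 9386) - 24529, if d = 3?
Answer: -157007001/4624 ≈ -33955.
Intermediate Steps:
y = -184041/4624 (y = -9*((18 + 43)/(-44 - 24) + 3)**2 = -9*(61/(-68) + 3)**2 = -9*(61*(-1/68) + 3)**2 = -9*(-61/68 + 3)**2 = -9*(143/68)**2 = -9*20449/4624 = -184041/4624 ≈ -39.801)
(y - 9386) - 24529 = (-184041/4624 - 9386) - 24529 = -43584905/4624 - 24529 = -157007001/4624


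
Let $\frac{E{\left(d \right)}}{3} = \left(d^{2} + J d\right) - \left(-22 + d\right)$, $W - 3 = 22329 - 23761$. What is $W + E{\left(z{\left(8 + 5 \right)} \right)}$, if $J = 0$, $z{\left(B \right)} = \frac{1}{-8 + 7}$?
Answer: $-1357$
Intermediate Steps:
$z{\left(B \right)} = -1$ ($z{\left(B \right)} = \frac{1}{-1} = -1$)
$W = -1429$ ($W = 3 + \left(22329 - 23761\right) = 3 - 1432 = -1429$)
$E{\left(d \right)} = 66 - 3 d + 3 d^{2}$ ($E{\left(d \right)} = 3 \left(\left(d^{2} + 0 d\right) - \left(-22 + d\right)\right) = 3 \left(\left(d^{2} + 0\right) - \left(-22 + d\right)\right) = 3 \left(d^{2} - \left(-22 + d\right)\right) = 3 \left(22 + d^{2} - d\right) = 66 - 3 d + 3 d^{2}$)
$W + E{\left(z{\left(8 + 5 \right)} \right)} = -1429 + \left(66 - -3 + 3 \left(-1\right)^{2}\right) = -1429 + \left(66 + 3 + 3 \cdot 1\right) = -1429 + \left(66 + 3 + 3\right) = -1429 + 72 = -1357$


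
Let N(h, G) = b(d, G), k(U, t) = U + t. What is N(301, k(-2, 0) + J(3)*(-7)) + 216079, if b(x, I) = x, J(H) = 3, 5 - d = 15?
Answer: 216069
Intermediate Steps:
d = -10 (d = 5 - 1*15 = 5 - 15 = -10)
N(h, G) = -10
N(301, k(-2, 0) + J(3)*(-7)) + 216079 = -10 + 216079 = 216069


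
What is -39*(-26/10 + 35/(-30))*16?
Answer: 11752/5 ≈ 2350.4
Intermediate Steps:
-39*(-26/10 + 35/(-30))*16 = -39*(-26*1/10 + 35*(-1/30))*16 = -39*(-13/5 - 7/6)*16 = -39*(-113/30)*16 = (1469/10)*16 = 11752/5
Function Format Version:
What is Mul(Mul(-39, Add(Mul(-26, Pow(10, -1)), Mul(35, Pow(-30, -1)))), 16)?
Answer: Rational(11752, 5) ≈ 2350.4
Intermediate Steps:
Mul(Mul(-39, Add(Mul(-26, Pow(10, -1)), Mul(35, Pow(-30, -1)))), 16) = Mul(Mul(-39, Add(Mul(-26, Rational(1, 10)), Mul(35, Rational(-1, 30)))), 16) = Mul(Mul(-39, Add(Rational(-13, 5), Rational(-7, 6))), 16) = Mul(Mul(-39, Rational(-113, 30)), 16) = Mul(Rational(1469, 10), 16) = Rational(11752, 5)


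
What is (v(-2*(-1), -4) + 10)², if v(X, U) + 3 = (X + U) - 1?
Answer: 16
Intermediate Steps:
v(X, U) = -4 + U + X (v(X, U) = -3 + ((X + U) - 1) = -3 + ((U + X) - 1) = -3 + (-1 + U + X) = -4 + U + X)
(v(-2*(-1), -4) + 10)² = ((-4 - 4 - 2*(-1)) + 10)² = ((-4 - 4 + 2) + 10)² = (-6 + 10)² = 4² = 16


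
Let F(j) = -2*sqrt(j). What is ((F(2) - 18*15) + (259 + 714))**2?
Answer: 494217 - 2812*sqrt(2) ≈ 4.9024e+5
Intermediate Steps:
((F(2) - 18*15) + (259 + 714))**2 = ((-2*sqrt(2) - 18*15) + (259 + 714))**2 = ((-2*sqrt(2) - 270) + 973)**2 = ((-270 - 2*sqrt(2)) + 973)**2 = (703 - 2*sqrt(2))**2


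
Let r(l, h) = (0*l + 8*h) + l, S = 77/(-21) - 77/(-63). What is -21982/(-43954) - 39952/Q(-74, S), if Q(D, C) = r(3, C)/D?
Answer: -584763081605/3274573 ≈ -1.7858e+5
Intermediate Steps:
S = -22/9 (S = 77*(-1/21) - 77*(-1/63) = -11/3 + 11/9 = -22/9 ≈ -2.4444)
r(l, h) = l + 8*h (r(l, h) = (0 + 8*h) + l = 8*h + l = l + 8*h)
Q(D, C) = (3 + 8*C)/D
-21982/(-43954) - 39952/Q(-74, S) = -21982/(-43954) - 39952*(-74/(3 + 8*(-22/9))) = -21982*(-1/43954) - 39952*(-74/(3 - 176/9)) = 10991/21977 - 39952/((-1/74*(-149/9))) = 10991/21977 - 39952/149/666 = 10991/21977 - 39952*666/149 = 10991/21977 - 26608032/149 = -584763081605/3274573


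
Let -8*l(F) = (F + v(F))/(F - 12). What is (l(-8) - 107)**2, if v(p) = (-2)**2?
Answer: 18326961/1600 ≈ 11454.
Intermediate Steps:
v(p) = 4
l(F) = -(4 + F)/(8*(-12 + F)) (l(F) = -(F + 4)/(8*(F - 12)) = -(4 + F)/(8*(-12 + F)))
(l(-8) - 107)**2 = ((-4 - 1*(-8))/(8*(-12 - 8)) - 107)**2 = ((1/8)*(-4 + 8)/(-20) - 107)**2 = ((1/8)*(-1/20)*4 - 107)**2 = (-1/40 - 107)**2 = (-4281/40)**2 = 18326961/1600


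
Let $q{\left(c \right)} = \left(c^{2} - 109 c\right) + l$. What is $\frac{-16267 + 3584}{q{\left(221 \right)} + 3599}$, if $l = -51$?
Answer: $- \frac{12683}{28300} \approx -0.44816$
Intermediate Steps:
$q{\left(c \right)} = -51 + c^{2} - 109 c$ ($q{\left(c \right)} = \left(c^{2} - 109 c\right) - 51 = -51 + c^{2} - 109 c$)
$\frac{-16267 + 3584}{q{\left(221 \right)} + 3599} = \frac{-16267 + 3584}{\left(-51 + 221^{2} - 24089\right) + 3599} = - \frac{12683}{\left(-51 + 48841 - 24089\right) + 3599} = - \frac{12683}{24701 + 3599} = - \frac{12683}{28300}$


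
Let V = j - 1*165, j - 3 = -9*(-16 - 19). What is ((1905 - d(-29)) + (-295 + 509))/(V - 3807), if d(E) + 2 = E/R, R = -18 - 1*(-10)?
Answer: -16939/29232 ≈ -0.57947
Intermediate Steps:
R = -8 (R = -18 + 10 = -8)
j = 318 (j = 3 - 9*(-16 - 19) = 3 - 9*(-35) = 3 + 315 = 318)
d(E) = -2 - E/8 (d(E) = -2 + E/(-8) = -2 + E*(-⅛) = -2 - E/8)
V = 153 (V = 318 - 1*165 = 318 - 165 = 153)
((1905 - d(-29)) + (-295 + 509))/(V - 3807) = ((1905 - (-2 - ⅛*(-29))) + (-295 + 509))/(153 - 3807) = ((1905 - (-2 + 29/8)) + 214)/(-3654) = ((1905 - 1*13/8) + 214)*(-1/3654) = ((1905 - 13/8) + 214)*(-1/3654) = (15227/8 + 214)*(-1/3654) = (16939/8)*(-1/3654) = -16939/29232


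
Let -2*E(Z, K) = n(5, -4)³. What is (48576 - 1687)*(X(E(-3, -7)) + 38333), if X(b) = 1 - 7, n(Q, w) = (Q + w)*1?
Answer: 1797114703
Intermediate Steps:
n(Q, w) = Q + w
E(Z, K) = -½ (E(Z, K) = -(5 - 4)³/2 = -½*1³ = -½*1 = -½)
X(b) = -6
(48576 - 1687)*(X(E(-3, -7)) + 38333) = (48576 - 1687)*(-6 + 38333) = 46889*38327 = 1797114703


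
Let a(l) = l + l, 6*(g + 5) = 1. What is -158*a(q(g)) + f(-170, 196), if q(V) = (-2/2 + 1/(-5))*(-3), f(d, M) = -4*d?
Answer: -2288/5 ≈ -457.60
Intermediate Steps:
g = -29/6 (g = -5 + (⅙)*1 = -5 + ⅙ = -29/6 ≈ -4.8333)
f(d, M) = -4*d
q(V) = 18/5 (q(V) = (-2*½ + 1*(-⅕))*(-3) = (-1 - ⅕)*(-3) = -6/5*(-3) = 18/5)
a(l) = 2*l
-158*a(q(g)) + f(-170, 196) = -316*18/5 - 4*(-170) = -158*36/5 + 680 = -5688/5 + 680 = -2288/5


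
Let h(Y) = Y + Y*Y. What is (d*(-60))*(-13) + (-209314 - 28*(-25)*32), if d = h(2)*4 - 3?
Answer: -170534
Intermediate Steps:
h(Y) = Y + Y²
d = 21 (d = (2*(1 + 2))*4 - 3 = (2*3)*4 - 3 = 6*4 - 3 = 24 - 3 = 21)
(d*(-60))*(-13) + (-209314 - 28*(-25)*32) = (21*(-60))*(-13) + (-209314 - 28*(-25)*32) = -1260*(-13) + (-209314 + 700*32) = 16380 + (-209314 + 22400) = 16380 - 186914 = -170534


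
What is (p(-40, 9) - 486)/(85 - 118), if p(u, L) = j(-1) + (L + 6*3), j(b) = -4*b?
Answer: 455/33 ≈ 13.788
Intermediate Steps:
p(u, L) = 22 + L (p(u, L) = -4*(-1) + (L + 6*3) = 4 + (L + 18) = 4 + (18 + L) = 22 + L)
(p(-40, 9) - 486)/(85 - 118) = ((22 + 9) - 486)/(85 - 118) = (31 - 486)/(-33) = -455*(-1/33) = 455/33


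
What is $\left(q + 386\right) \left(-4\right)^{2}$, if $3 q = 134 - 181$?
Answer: $\frac{17776}{3} \approx 5925.3$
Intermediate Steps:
$q = - \frac{47}{3}$ ($q = \frac{134 - 181}{3} = \frac{1}{3} \left(-47\right) = - \frac{47}{3} \approx -15.667$)
$\left(q + 386\right) \left(-4\right)^{2} = \left(- \frac{47}{3} + 386\right) \left(-4\right)^{2} = \frac{1111}{3} \cdot 16 = \frac{17776}{3}$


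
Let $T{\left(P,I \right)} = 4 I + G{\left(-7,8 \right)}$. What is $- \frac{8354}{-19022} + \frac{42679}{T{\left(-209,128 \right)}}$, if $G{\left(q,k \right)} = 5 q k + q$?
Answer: $\frac{406859794}{2139975} \approx 190.12$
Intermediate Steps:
$G{\left(q,k \right)} = q + 5 k q$ ($G{\left(q,k \right)} = 5 k q + q = q + 5 k q$)
$T{\left(P,I \right)} = -287 + 4 I$ ($T{\left(P,I \right)} = 4 I - 7 \left(1 + 5 \cdot 8\right) = 4 I - 7 \left(1 + 40\right) = 4 I - 287 = -287 + 4 I$)
$- \frac{8354}{-19022} + \frac{42679}{T{\left(-209,128 \right)}} = - \frac{8354}{-19022} + \frac{42679}{-287 + 4 \cdot 128} = \left(-8354\right) \left(- \frac{1}{19022}\right) + \frac{42679}{-287 + 512} = \frac{4177}{9511} + \frac{42679}{225} = \frac{406859794}{2139975}$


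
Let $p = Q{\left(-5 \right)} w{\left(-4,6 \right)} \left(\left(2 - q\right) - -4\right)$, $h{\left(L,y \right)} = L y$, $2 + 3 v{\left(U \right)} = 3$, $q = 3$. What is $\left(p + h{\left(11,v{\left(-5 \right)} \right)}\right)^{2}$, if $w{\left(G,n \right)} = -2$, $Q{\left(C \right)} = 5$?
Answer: $\frac{6241}{9} \approx 693.44$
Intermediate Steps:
$v{\left(U \right)} = \frac{1}{3}$ ($v{\left(U \right)} = - \frac{2}{3} + \frac{1}{3} \cdot 3 = - \frac{2}{3} + 1 = \frac{1}{3}$)
$p = -30$ ($p = 5 \left(-2\right) \left(\left(2 - 3\right) - -4\right) = - 10 \left(\left(2 - 3\right) + 4\right) = - 10 \left(-1 + 4\right) = \left(-10\right) 3 = -30$)
$\left(p + h{\left(11,v{\left(-5 \right)} \right)}\right)^{2} = \left(-30 + 11 \cdot \frac{1}{3}\right)^{2} = \left(-30 + \frac{11}{3}\right)^{2} = \left(- \frac{79}{3}\right)^{2} = \frac{6241}{9}$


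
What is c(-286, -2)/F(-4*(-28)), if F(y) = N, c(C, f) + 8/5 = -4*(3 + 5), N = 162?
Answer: -28/135 ≈ -0.20741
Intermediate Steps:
c(C, f) = -168/5 (c(C, f) = -8/5 - 4*(3 + 5) = -8/5 - 4*8 = -8/5 - 32 = -168/5)
F(y) = 162
c(-286, -2)/F(-4*(-28)) = -168/5/162 = -168/5*1/162 = -28/135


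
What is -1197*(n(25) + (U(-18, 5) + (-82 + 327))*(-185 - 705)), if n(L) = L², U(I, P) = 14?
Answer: 275172345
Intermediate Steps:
-1197*(n(25) + (U(-18, 5) + (-82 + 327))*(-185 - 705)) = -1197*(25² + (14 + (-82 + 327))*(-185 - 705)) = -1197*(625 + (14 + 245)*(-890)) = -1197*(625 + 259*(-890)) = -1197*(625 - 230510) = -1197*(-229885) = 275172345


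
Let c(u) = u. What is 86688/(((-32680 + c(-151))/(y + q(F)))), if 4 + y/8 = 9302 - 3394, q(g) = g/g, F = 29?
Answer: -4094534304/32831 ≈ -1.2472e+5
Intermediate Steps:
q(g) = 1
y = 47232 (y = -32 + 8*(9302 - 3394) = -32 + 8*5908 = -32 + 47264 = 47232)
86688/(((-32680 + c(-151))/(y + q(F)))) = 86688/(((-32680 - 151)/(47232 + 1))) = 86688/((-32831/47233)) = 86688/((-32831*1/47233)) = 86688/(-32831/47233) = 86688*(-47233/32831) = -4094534304/32831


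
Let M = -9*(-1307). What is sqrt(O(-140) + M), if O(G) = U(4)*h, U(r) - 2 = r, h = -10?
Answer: sqrt(11703) ≈ 108.18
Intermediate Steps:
U(r) = 2 + r
M = 11763
O(G) = -60 (O(G) = (2 + 4)*(-10) = 6*(-10) = -60)
sqrt(O(-140) + M) = sqrt(-60 + 11763) = sqrt(11703)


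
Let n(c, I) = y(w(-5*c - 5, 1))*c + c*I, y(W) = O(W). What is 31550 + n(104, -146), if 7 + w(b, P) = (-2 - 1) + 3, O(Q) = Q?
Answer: 15638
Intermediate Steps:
w(b, P) = -7 (w(b, P) = -7 + ((-2 - 1) + 3) = -7 + (-3 + 3) = -7 + 0 = -7)
y(W) = W
n(c, I) = -7*c + I*c (n(c, I) = -7*c + c*I = -7*c + I*c)
31550 + n(104, -146) = 31550 + 104*(-7 - 146) = 31550 + 104*(-153) = 31550 - 15912 = 15638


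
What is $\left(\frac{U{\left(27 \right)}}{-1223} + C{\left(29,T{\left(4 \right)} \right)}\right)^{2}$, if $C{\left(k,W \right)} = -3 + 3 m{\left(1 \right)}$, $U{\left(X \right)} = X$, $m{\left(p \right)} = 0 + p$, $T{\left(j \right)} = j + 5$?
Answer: $\frac{729}{1495729} \approx 0.00048739$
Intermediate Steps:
$T{\left(j \right)} = 5 + j$
$m{\left(p \right)} = p$
$C{\left(k,W \right)} = 0$ ($C{\left(k,W \right)} = -3 + 3 \cdot 1 = -3 + 3 = 0$)
$\left(\frac{U{\left(27 \right)}}{-1223} + C{\left(29,T{\left(4 \right)} \right)}\right)^{2} = \left(\frac{27}{-1223} + 0\right)^{2} = \left(27 \left(- \frac{1}{1223}\right) + 0\right)^{2} = \left(- \frac{27}{1223} + 0\right)^{2} = \left(- \frac{27}{1223}\right)^{2} = \frac{729}{1495729}$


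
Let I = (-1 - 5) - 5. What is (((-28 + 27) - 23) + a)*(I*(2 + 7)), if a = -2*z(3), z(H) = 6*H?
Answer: 5940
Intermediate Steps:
I = -11 (I = -6 - 5 = -11)
a = -36 (a = -12*3 = -2*18 = -36)
(((-28 + 27) - 23) + a)*(I*(2 + 7)) = (((-28 + 27) - 23) - 36)*(-11*(2 + 7)) = ((-1 - 23) - 36)*(-11*9) = (-24 - 36)*(-99) = -60*(-99) = 5940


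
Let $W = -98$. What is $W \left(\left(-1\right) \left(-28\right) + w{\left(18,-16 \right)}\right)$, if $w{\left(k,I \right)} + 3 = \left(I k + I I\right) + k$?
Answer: $-1078$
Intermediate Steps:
$w{\left(k,I \right)} = -3 + k + I^{2} + I k$ ($w{\left(k,I \right)} = -3 + \left(\left(I k + I I\right) + k\right) = -3 + \left(\left(I k + I^{2}\right) + k\right) = -3 + \left(\left(I^{2} + I k\right) + k\right) = -3 + \left(k + I^{2} + I k\right) = -3 + k + I^{2} + I k$)
$W \left(\left(-1\right) \left(-28\right) + w{\left(18,-16 \right)}\right) = - 98 \left(\left(-1\right) \left(-28\right) + \left(-3 + 18 + \left(-16\right)^{2} - 288\right)\right) = - 98 \left(28 + \left(-3 + 18 + 256 - 288\right)\right) = - 98 \left(28 - 17\right) = \left(-98\right) 11 = -1078$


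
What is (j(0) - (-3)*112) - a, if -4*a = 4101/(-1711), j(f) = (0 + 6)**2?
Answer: 2541867/6844 ≈ 371.40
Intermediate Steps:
j(f) = 36 (j(f) = 6**2 = 36)
a = 4101/6844 (a = -4101/(4*(-1711)) = -4101*(-1)/(4*1711) = -1/4*(-4101/1711) = 4101/6844 ≈ 0.59921)
(j(0) - (-3)*112) - a = (36 - (-3)*112) - 1*4101/6844 = (36 - 1*(-336)) - 4101/6844 = (36 + 336) - 4101/6844 = 372 - 4101/6844 = 2541867/6844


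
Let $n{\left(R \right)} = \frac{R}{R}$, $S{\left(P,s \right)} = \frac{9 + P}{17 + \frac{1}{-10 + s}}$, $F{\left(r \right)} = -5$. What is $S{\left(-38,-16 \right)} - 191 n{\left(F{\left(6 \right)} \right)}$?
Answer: $- \frac{84985}{441} \approx -192.71$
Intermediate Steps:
$S{\left(P,s \right)} = \frac{9 + P}{17 + \frac{1}{-10 + s}}$
$n{\left(R \right)} = 1$
$S{\left(-38,-16 \right)} - 191 n{\left(F{\left(6 \right)} \right)} = \frac{-90 - -380 + 9 \left(-16\right) - -608}{-169 + 17 \left(-16\right)} - 191 = \frac{-90 + 380 - 144 + 608}{-169 - 272} - 191 = \frac{1}{-441} \cdot 754 - 191 = \left(- \frac{1}{441}\right) 754 - 191 = - \frac{754}{441} - 191 = - \frac{84985}{441}$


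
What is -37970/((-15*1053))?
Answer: 7594/3159 ≈ 2.4039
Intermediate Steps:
-37970/((-15*1053)) = -37970/(-15795) = -37970*(-1/15795) = 7594/3159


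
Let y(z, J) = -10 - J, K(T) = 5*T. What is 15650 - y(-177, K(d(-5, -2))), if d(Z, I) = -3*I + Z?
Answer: 15665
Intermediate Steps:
d(Z, I) = Z - 3*I
15650 - y(-177, K(d(-5, -2))) = 15650 - (-10 - 5*(-5 - 3*(-2))) = 15650 - (-10 - 5*(-5 + 6)) = 15650 - (-10 - 5) = 15650 - 1*(-15) = 15650 + 15 = 15665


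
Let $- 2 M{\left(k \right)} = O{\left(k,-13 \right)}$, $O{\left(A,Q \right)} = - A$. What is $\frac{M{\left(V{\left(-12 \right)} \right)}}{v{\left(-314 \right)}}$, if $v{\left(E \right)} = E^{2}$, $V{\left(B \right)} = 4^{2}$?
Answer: $\frac{2}{24649} \approx 8.1139 \cdot 10^{-5}$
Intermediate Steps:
$V{\left(B \right)} = 16$
$M{\left(k \right)} = \frac{k}{2}$ ($M{\left(k \right)} = - \frac{\left(-1\right) k}{2} = \frac{k}{2}$)
$\frac{M{\left(V{\left(-12 \right)} \right)}}{v{\left(-314 \right)}} = \frac{\frac{1}{2} \cdot 16}{\left(-314\right)^{2}} = \frac{8}{98596} = 8 \cdot \frac{1}{98596} = \frac{2}{24649}$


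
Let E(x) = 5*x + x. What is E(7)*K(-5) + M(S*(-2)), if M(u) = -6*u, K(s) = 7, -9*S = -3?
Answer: 298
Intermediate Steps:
S = ⅓ (S = -⅑*(-3) = ⅓ ≈ 0.33333)
E(x) = 6*x
E(7)*K(-5) + M(S*(-2)) = (6*7)*7 - 2*(-2) = 42*7 - 6*(-⅔) = 294 + 4 = 298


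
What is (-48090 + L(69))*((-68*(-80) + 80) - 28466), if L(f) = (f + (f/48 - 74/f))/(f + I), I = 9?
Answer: 47510260924973/43056 ≈ 1.1035e+9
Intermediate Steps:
L(f) = (-74/f + 49*f/48)/(9 + f) (L(f) = (f + (f/48 - 74/f))/(f + 9) = (f + (f*(1/48) - 74/f))/(9 + f) = (f + (f/48 - 74/f))/(9 + f) = (f + (-74/f + f/48))/(9 + f) = (-74/f + 49*f/48)/(9 + f))
(-48090 + L(69))*((-68*(-80) + 80) - 28466) = (-48090 + (1/48)*(-3552 + 49*69²)/(69*(9 + 69)))*((-68*(-80) + 80) - 28466) = (-48090 + (1/48)*(1/69)*(-3552 + 49*4761)/78)*((5440 + 80) - 28466) = (-48090 + (1/48)*(1/69)*(1/78)*(-3552 + 233289))*(5520 - 28466) = (-48090 + (1/48)*(1/69)*(1/78)*229737)*(-22946) = (-48090 + 76579/86112)*(-22946) = -4141049501/86112*(-22946) = 47510260924973/43056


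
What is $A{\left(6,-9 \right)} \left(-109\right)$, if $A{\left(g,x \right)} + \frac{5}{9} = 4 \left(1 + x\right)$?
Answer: $\frac{31937}{9} \approx 3548.6$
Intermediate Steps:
$A{\left(g,x \right)} = \frac{31}{9} + 4 x$ ($A{\left(g,x \right)} = - \frac{5}{9} + 4 \left(1 + x\right) = - \frac{5}{9} + \left(4 + 4 x\right) = \frac{31}{9} + 4 x$)
$A{\left(6,-9 \right)} \left(-109\right) = \left(\frac{31}{9} + 4 \left(-9\right)\right) \left(-109\right) = \left(\frac{31}{9} - 36\right) \left(-109\right) = \left(- \frac{293}{9}\right) \left(-109\right) = \frac{31937}{9}$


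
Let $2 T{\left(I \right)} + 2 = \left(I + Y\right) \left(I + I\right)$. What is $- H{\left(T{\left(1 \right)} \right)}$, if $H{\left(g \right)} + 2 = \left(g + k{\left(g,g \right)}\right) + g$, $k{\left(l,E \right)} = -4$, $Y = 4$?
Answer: $-2$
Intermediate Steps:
$T{\left(I \right)} = -1 + I \left(4 + I\right)$ ($T{\left(I \right)} = -1 + \frac{\left(I + 4\right) \left(I + I\right)}{2} = -1 + \frac{\left(4 + I\right) 2 I}{2} = -1 + \frac{2 I \left(4 + I\right)}{2} = -1 + I \left(4 + I\right)$)
$H{\left(g \right)} = -6 + 2 g$ ($H{\left(g \right)} = -2 + \left(\left(g - 4\right) + g\right) = -2 + \left(\left(-4 + g\right) + g\right) = -2 + \left(-4 + 2 g\right) = -6 + 2 g$)
$- H{\left(T{\left(1 \right)} \right)} = - (-6 + 2 \left(-1 + 1^{2} + 4 \cdot 1\right)) = - (-6 + 2 \left(-1 + 1 + 4\right)) = - (-6 + 2 \cdot 4) = - (-6 + 8) = \left(-1\right) 2 = -2$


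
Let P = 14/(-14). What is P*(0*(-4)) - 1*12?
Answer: -12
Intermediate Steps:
P = -1 (P = 14*(-1/14) = -1)
P*(0*(-4)) - 1*12 = -0*(-4) - 1*12 = -1*0 - 12 = 0 - 12 = -12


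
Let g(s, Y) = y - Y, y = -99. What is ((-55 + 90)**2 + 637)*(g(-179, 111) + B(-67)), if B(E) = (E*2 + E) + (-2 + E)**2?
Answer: 8099700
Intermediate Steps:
g(s, Y) = -99 - Y
B(E) = (-2 + E)**2 + 3*E (B(E) = (2*E + E) + (-2 + E)**2 = 3*E + (-2 + E)**2 = (-2 + E)**2 + 3*E)
((-55 + 90)**2 + 637)*(g(-179, 111) + B(-67)) = ((-55 + 90)**2 + 637)*((-99 - 1*111) + (4 + (-67)**2 - 1*(-67))) = (35**2 + 637)*((-99 - 111) + (4 + 4489 + 67)) = (1225 + 637)*(-210 + 4560) = 1862*4350 = 8099700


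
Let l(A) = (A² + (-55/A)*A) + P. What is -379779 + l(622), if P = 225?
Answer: 7275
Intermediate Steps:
l(A) = 170 + A² (l(A) = (A² + (-55/A)*A) + 225 = (A² - 55) + 225 = (-55 + A²) + 225 = 170 + A²)
-379779 + l(622) = -379779 + (170 + 622²) = -379779 + (170 + 386884) = -379779 + 387054 = 7275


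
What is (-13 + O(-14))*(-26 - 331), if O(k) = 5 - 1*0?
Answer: 2856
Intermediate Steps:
O(k) = 5 (O(k) = 5 + 0 = 5)
(-13 + O(-14))*(-26 - 331) = (-13 + 5)*(-26 - 331) = -8*(-357) = 2856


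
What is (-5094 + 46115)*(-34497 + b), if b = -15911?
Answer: -2067786568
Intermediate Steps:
(-5094 + 46115)*(-34497 + b) = (-5094 + 46115)*(-34497 - 15911) = 41021*(-50408) = -2067786568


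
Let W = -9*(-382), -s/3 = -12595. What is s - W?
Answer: 34347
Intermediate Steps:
s = 37785 (s = -3*(-12595) = 37785)
W = 3438
s - W = 37785 - 1*3438 = 37785 - 3438 = 34347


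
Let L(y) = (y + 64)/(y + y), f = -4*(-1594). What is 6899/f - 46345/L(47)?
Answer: -27775831891/707736 ≈ -39246.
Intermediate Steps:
f = 6376
L(y) = (64 + y)/(2*y) (L(y) = (64 + y)/((2*y)) = (64 + y)*(1/(2*y)) = (64 + y)/(2*y))
6899/f - 46345/L(47) = 6899/6376 - 46345*94/(64 + 47) = 6899*(1/6376) - 46345/((1/2)*(1/47)*111) = 6899/6376 - 46345/111/94 = 6899/6376 - 46345*94/111 = 6899/6376 - 4356430/111 = -27775831891/707736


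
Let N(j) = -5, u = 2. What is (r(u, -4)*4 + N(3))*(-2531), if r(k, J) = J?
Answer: 53151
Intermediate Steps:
(r(u, -4)*4 + N(3))*(-2531) = (-4*4 - 5)*(-2531) = (-16 - 5)*(-2531) = -21*(-2531) = 53151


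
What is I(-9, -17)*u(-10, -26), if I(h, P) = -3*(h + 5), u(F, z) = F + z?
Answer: -432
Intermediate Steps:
I(h, P) = -15 - 3*h (I(h, P) = -3*(5 + h) = -15 - 3*h)
I(-9, -17)*u(-10, -26) = (-15 - 3*(-9))*(-10 - 26) = (-15 + 27)*(-36) = 12*(-36) = -432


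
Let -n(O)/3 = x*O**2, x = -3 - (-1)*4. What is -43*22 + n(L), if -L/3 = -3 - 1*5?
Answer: -2674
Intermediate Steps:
L = 24 (L = -3*(-3 - 1*5) = -3*(-3 - 5) = -3*(-8) = 24)
x = 1 (x = -3 - 1*(-4) = -3 + 4 = 1)
n(O) = -3*O**2
-43*22 + n(L) = -43*22 - 3*24**2 = -946 - 3*576 = -946 - 1728 = -2674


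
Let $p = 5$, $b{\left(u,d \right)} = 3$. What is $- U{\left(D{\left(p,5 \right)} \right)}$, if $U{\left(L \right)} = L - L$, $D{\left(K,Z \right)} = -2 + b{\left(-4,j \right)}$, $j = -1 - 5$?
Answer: $0$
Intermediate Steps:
$j = -6$
$D{\left(K,Z \right)} = 1$ ($D{\left(K,Z \right)} = -2 + 3 = 1$)
$U{\left(L \right)} = 0$
$- U{\left(D{\left(p,5 \right)} \right)} = \left(-1\right) 0 = 0$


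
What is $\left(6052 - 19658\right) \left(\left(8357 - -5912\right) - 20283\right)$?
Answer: $81826484$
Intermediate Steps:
$\left(6052 - 19658\right) \left(\left(8357 - -5912\right) - 20283\right) = - 13606 \left(\left(8357 + 5912\right) - 20283\right) = - 13606 \left(14269 - 20283\right) = \left(-13606\right) \left(-6014\right) = 81826484$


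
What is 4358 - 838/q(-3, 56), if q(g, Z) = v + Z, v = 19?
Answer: 326012/75 ≈ 4346.8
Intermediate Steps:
q(g, Z) = 19 + Z
4358 - 838/q(-3, 56) = 4358 - 838/(19 + 56) = 4358 - 838/75 = 326012/75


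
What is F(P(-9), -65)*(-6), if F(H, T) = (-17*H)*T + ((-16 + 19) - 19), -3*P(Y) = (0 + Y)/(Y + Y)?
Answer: 1201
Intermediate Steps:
P(Y) = -1/6 (P(Y) = -(0 + Y)/(3*(Y + Y)) = -Y/(3*(2*Y)) = -Y*1/(2*Y)/3 = -1/3*1/2 = -1/6)
F(H, T) = -16 - 17*H*T (F(H, T) = -17*H*T + (3 - 19) = -17*H*T - 16 = -16 - 17*H*T)
F(P(-9), -65)*(-6) = (-16 - 17*(-1/6)*(-65))*(-6) = (-16 - 1105/6)*(-6) = -1201/6*(-6) = 1201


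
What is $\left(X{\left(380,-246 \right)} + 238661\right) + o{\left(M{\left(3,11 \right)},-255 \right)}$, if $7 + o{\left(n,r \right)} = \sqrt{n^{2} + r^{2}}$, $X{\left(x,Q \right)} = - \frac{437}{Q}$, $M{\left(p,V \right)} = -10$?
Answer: $\frac{58709321}{246} + 5 \sqrt{2605} \approx 2.3891 \cdot 10^{5}$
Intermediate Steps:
$o{\left(n,r \right)} = -7 + \sqrt{n^{2} + r^{2}}$
$\left(X{\left(380,-246 \right)} + 238661\right) + o{\left(M{\left(3,11 \right)},-255 \right)} = \left(- \frac{437}{-246} + 238661\right) - \left(7 - \sqrt{\left(-10\right)^{2} + \left(-255\right)^{2}}\right) = \left(\left(-437\right) \left(- \frac{1}{246}\right) + 238661\right) - \left(7 - \sqrt{100 + 65025}\right) = \left(\frac{437}{246} + 238661\right) - \left(7 - \sqrt{65125}\right) = \frac{58711043}{246} - \left(7 - 5 \sqrt{2605}\right) = \frac{58709321}{246} + 5 \sqrt{2605}$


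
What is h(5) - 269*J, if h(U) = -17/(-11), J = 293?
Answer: -866970/11 ≈ -78816.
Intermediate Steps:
h(U) = 17/11 (h(U) = -17*(-1/11) = 17/11)
h(5) - 269*J = 17/11 - 269*293 = 17/11 - 78817 = -866970/11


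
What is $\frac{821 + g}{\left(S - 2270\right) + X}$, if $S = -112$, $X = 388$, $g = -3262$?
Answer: $\frac{2441}{1994} \approx 1.2242$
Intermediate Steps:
$\frac{821 + g}{\left(S - 2270\right) + X} = \frac{821 - 3262}{\left(-112 - 2270\right) + 388} = - \frac{2441}{\left(-112 - 2270\right) + 388} = - \frac{2441}{-2382 + 388} = - \frac{2441}{-1994} = \left(-2441\right) \left(- \frac{1}{1994}\right) = \frac{2441}{1994}$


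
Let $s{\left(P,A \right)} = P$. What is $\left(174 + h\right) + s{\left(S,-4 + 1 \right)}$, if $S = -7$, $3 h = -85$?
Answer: $\frac{416}{3} \approx 138.67$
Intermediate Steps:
$h = - \frac{85}{3}$ ($h = \frac{1}{3} \left(-85\right) = - \frac{85}{3} \approx -28.333$)
$\left(174 + h\right) + s{\left(S,-4 + 1 \right)} = \left(174 - \frac{85}{3}\right) - 7 = \frac{437}{3} - 7 = \frac{416}{3}$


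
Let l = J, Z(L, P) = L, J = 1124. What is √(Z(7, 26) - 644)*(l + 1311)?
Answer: 17045*I*√13 ≈ 61457.0*I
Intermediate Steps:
l = 1124
√(Z(7, 26) - 644)*(l + 1311) = √(7 - 644)*(1124 + 1311) = √(-637)*2435 = (7*I*√13)*2435 = 17045*I*√13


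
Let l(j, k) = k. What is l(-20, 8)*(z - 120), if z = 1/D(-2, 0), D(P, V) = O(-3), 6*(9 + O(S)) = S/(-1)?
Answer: -16336/17 ≈ -960.94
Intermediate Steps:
O(S) = -9 - S/6 (O(S) = -9 + (S/(-1))/6 = -9 + (S*(-1))/6 = -9 + (-S)/6 = -9 - S/6)
D(P, V) = -17/2 (D(P, V) = -9 - ⅙*(-3) = -9 + ½ = -17/2)
z = -2/17 (z = 1/(-17/2) = -2/17 ≈ -0.11765)
l(-20, 8)*(z - 120) = 8*(-2/17 - 120) = 8*(-2042/17) = -16336/17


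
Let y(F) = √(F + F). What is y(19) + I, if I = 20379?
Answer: 20379 + √38 ≈ 20385.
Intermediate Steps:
y(F) = √2*√F (y(F) = √(2*F) = √2*√F)
y(19) + I = √2*√19 + 20379 = √38 + 20379 = 20379 + √38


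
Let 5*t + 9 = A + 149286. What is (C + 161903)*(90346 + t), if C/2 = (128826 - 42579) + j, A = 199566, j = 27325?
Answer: 311460523931/5 ≈ 6.2292e+10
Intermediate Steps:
C = 227144 (C = 2*((128826 - 42579) + 27325) = 2*(86247 + 27325) = 2*113572 = 227144)
t = 348843/5 (t = -9/5 + (199566 + 149286)/5 = -9/5 + (1/5)*348852 = -9/5 + 348852/5 = 348843/5 ≈ 69769.)
(C + 161903)*(90346 + t) = (227144 + 161903)*(90346 + 348843/5) = 389047*(800573/5) = 311460523931/5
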